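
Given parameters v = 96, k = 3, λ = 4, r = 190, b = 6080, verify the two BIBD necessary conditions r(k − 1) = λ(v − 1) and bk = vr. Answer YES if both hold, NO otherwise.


Condition (i): r(k − 1) = 190·2 = 380; λ(v − 1) = 4·95 = 380. Match? YES.
Condition (ii): bk = 6080·3 = 18240; vr = 96·190 = 18240. Match? YES.
Both conditions hold? YES.

YES


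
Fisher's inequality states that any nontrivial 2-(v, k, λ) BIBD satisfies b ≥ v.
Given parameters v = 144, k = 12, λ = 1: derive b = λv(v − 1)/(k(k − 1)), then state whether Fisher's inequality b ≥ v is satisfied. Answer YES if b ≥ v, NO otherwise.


r = λ(v − 1)/(k − 1) = 1·143/11 = 13.
b = vr/k = 144·13/12 = 156.
Fisher's inequality: b ≥ v ⇔ 156 ≥ 144? YES.

YES


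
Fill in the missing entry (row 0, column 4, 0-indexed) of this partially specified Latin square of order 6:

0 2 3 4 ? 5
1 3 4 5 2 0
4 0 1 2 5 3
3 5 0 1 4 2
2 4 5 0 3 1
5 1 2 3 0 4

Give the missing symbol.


Row 0 contains symbols [0, 2, 3, 4, 5] — missing [1].
Column 4 contains symbols [0, 2, 3, 4, 5] — missing [1].
The missing symbol must appear in both missing sets; intersection = [1].
Therefore the hidden value is 1.

Missing value = 1.


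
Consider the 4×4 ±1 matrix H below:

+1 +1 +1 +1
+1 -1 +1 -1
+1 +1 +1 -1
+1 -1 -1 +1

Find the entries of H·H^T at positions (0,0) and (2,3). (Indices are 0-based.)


Row 0 of H: [1, 1, 1, 1].
Row 2 of H: [1, 1, 1, -1].
Row 3 of H: [1, -1, -1, 1].
(H·H^T)[0][0] = Σ_j H[0][j]·H[0][j] = (1)² + (1)² + (1)² + (1)² = 1 + 1 + 1 + 1 = 4.
(H·H^T)[2][3] = Σ_j H[2][j]·H[3][j] = (1)·(1) + (1)·(-1) + (1)·(-1) + (-1)·(1) = 1 + -1 + -1 + -1 = -2.
Rows 2 and 3 are not orthogonal (dot product = -2 ≠ 0), so H is not a Hadamard matrix.

(0,0) entry = 4; (2,3) entry = -2.


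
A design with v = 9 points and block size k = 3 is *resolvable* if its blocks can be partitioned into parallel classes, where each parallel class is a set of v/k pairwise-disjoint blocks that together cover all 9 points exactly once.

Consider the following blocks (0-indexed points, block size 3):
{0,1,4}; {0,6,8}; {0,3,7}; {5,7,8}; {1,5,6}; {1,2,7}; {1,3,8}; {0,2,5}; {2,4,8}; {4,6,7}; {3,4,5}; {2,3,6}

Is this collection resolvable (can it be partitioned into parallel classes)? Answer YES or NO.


v = 9, block size k = 3, number of blocks = 12.
For resolvability, blocks must partition into parallel classes of size v/k = 3.
Total blocks must therefore be a multiple of 3: 12 = 3·4 + 0 ⇒ divisible ✓.
Greedy packing gives 4 candidate class(es). Each should be a full parallel class (size 3, covers all 9 points).
  Class 1 (3 blocks): {0,1,4}; {5,7,8}; {2,3,6}. Points covered: [0, 1, 2, 3, 4, 5, 6, 7, 8].
  Class 2 (3 blocks): {0,6,8}; {1,2,7}; {3,4,5}. Points covered: [0, 1, 2, 3, 4, 5, 6, 7, 8].
  Class 3 (3 blocks): {0,3,7}; {1,5,6}; {2,4,8}. Points covered: [0, 1, 2, 3, 4, 5, 6, 7, 8].
  Class 4 (3 blocks): {1,3,8}; {0,2,5}; {4,6,7}. Points covered: [0, 1, 2, 3, 4, 5, 6, 7, 8].
All classes full (size 3)? YES. All classes cover every point? YES.
Resolvable? YES.

YES


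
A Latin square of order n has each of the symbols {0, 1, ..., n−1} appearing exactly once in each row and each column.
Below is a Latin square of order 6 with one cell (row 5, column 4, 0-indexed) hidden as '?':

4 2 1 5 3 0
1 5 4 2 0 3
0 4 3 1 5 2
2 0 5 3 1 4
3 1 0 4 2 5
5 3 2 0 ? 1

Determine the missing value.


Row 5 contains symbols [0, 1, 2, 3, 5] — missing [4].
Column 4 contains symbols [0, 1, 2, 3, 5] — missing [4].
The missing symbol must appear in both missing sets; intersection = [4].
Therefore the hidden value is 4.

Missing value = 4.


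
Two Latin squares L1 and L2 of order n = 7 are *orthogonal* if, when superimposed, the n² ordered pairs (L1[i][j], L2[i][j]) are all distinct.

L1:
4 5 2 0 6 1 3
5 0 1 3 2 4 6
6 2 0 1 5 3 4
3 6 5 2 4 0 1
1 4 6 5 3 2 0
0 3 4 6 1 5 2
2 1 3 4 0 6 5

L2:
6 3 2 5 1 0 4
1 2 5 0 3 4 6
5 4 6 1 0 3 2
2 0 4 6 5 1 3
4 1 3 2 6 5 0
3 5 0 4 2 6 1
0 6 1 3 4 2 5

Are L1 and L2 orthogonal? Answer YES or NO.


Form the n² = 49 superimposed pairs (L1[i][j], L2[i][j]), row by row (rows and columns indexed from 0):
row 0: (4,6) (5,3) (2,2) (0,5) (6,1) (1,0) (3,4)
row 1: (5,1) (0,2) (1,5) (3,0) (2,3) (4,4) (6,6)
row 2: (6,5) (2,4) (0,6) (1,1) (5,0) (3,3) (4,2)
row 3: (3,2) (6,0) (5,4) (2,6) (4,5) (0,1) (1,3)
row 4: (1,4) (4,1) (6,3) (5,2) (3,6) (2,5) (0,0)
row 5: (0,3) (3,5) (4,0) (6,4) (1,2) (5,6) (2,1)
row 6: (2,0) (1,6) (3,1) (4,3) (0,4) (6,2) (5,5)
Orthogonality requires all 49 pairs distinct.
Check by first coordinate: for each symbol s of L1, list the L2 entries in the n cells where L1 = s; they must all differ.
  L1 = 0: L2 entries (in reading order) 5, 2, 6, 1, 0, 3, 4 — all 7 distinct ✓
  L1 = 1: L2 entries (in reading order) 0, 5, 1, 3, 4, 2, 6 — all 7 distinct ✓
  L1 = 2: L2 entries (in reading order) 2, 3, 4, 6, 5, 1, 0 — all 7 distinct ✓
  L1 = 3: L2 entries (in reading order) 4, 0, 3, 2, 6, 5, 1 — all 7 distinct ✓
  L1 = 4: L2 entries (in reading order) 6, 4, 2, 5, 1, 0, 3 — all 7 distinct ✓
  L1 = 5: L2 entries (in reading order) 3, 1, 0, 4, 2, 6, 5 — all 7 distinct ✓
  L1 = 6: L2 entries (in reading order) 1, 6, 5, 0, 3, 4, 2 — all 7 distinct ✓
Every symbol of L1 meets every symbol of L2 exactly once, so all 49 pairs are distinct (49 of 49).
Conclusion: YES.

YES


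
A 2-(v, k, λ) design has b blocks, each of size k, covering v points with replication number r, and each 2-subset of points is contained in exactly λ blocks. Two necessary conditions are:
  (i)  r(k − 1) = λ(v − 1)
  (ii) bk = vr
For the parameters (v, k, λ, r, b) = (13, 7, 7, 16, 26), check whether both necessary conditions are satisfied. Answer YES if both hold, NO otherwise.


Condition (i): r(k − 1) = 16·6 = 96; λ(v − 1) = 7·12 = 84. Match? NO.
Condition (ii): bk = 26·7 = 182; vr = 13·16 = 208. Match? NO.
Both conditions hold? NO.

NO


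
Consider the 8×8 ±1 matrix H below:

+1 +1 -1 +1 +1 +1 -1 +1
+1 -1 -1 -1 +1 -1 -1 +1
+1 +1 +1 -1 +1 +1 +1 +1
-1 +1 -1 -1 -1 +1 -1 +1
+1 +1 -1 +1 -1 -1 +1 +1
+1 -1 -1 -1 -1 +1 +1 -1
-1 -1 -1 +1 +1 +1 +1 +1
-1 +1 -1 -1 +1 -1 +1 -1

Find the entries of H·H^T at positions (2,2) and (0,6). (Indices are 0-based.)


Row 0 of H: [1, 1, -1, 1, 1, 1, -1, 1].
Row 2 of H: [1, 1, 1, -1, 1, 1, 1, 1].
Row 6 of H: [-1, -1, -1, 1, 1, 1, 1, 1].
(H·H^T)[2][2] = Σ_j H[2][j]·H[2][j] = (1)² + (1)² + (1)² + (-1)² + (1)² + (1)² + (1)² + (1)² = 1 + 1 + 1 + 1 + 1 + 1 + 1 + 1 = 8.
(H·H^T)[0][6] = Σ_j H[0][j]·H[6][j] = (1)·(-1) + (1)·(-1) + (-1)·(-1) + (1)·(1) + (1)·(1) + (1)·(1) + (-1)·(1) + (1)·(1) = -1 + -1 + 1 + 1 + 1 + 1 + -1 + 1 = 2.
Rows 0 and 6 are not orthogonal (dot product = 2 ≠ 0), so H is not a Hadamard matrix.

(2,2) entry = 8; (0,6) entry = 2.


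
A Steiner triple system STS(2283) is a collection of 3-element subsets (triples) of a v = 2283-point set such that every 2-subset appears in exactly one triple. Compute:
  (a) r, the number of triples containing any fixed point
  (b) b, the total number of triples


An STS(v) is a 2-(v, 3, 1) BIBD: block size k = 3, λ = 1.
Replication: r(k − 1) = λ(v − 1) ⇒ r·2 = 2283 − 1 = 2282 ⇒ r = 1141.
Block count: bk = vr ⇒ b·3 = 2283·1141 = 2604903 ⇒ b = 868301.
(Check via b = v(v − 1)/6 = 2283·2282/6 = 5209806/6 = 868301.)

r = 1141, b = 868301.


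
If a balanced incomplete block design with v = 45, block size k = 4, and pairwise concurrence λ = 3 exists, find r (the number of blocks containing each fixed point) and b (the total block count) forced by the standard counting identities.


Any 2-(v, k, λ) BIBD satisfies two necessary conditions:
  (i)  Each point sits in r blocks, and counting incidences through any fixed point gives r(k − 1) = λ(v − 1), so r = λ(v − 1)/(k − 1).
  (ii) Total incidences bk = vr, so b = vr/k.
Step 1: r = λ(v − 1)/(k − 1) = 3·(45 − 1)/(4 − 1) = 3·44/3 = 132/3 = 44.
Step 2: b = vr/k = 45·44/4 = 1980/4 = 495.
Check integrality: r = 44 ∈ Z ✓, b = 495 ∈ Z ✓.
(These identities are necessary conditions: they determine r and b for any design with these parameters, but do not by themselves prove that one exists.)

r = 44, b = 495.


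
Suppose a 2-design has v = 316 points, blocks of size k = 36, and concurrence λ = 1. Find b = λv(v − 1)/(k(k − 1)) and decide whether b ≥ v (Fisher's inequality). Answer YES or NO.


b = λv(v − 1)/(k(k − 1)) = 1·316·315/(36·35) = 99540/1260 = 79.
Compare with v = 316: b < v, so Fisher's inequality fails.

NO


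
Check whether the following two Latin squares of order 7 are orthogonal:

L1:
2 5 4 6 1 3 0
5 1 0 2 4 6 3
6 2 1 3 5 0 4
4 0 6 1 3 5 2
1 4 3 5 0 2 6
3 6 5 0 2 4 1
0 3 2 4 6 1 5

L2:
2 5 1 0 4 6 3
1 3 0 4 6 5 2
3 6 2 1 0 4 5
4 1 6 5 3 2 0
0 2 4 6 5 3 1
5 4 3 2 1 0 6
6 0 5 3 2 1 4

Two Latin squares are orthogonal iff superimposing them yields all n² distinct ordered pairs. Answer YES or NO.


Form the n² = 49 superimposed pairs (L1[i][j], L2[i][j]), row by row (rows and columns indexed from 0):
row 0: (2,2) (5,5) (4,1) (6,0) (1,4) (3,6) (0,3)
row 1: (5,1) (1,3) (0,0) (2,4) (4,6) (6,5) (3,2)
row 2: (6,3) (2,6) (1,2) (3,1) (5,0) (0,4) (4,5)
row 3: (4,4) (0,1) (6,6) (1,5) (3,3) (5,2) (2,0)
row 4: (1,0) (4,2) (3,4) (5,6) (0,5) (2,3) (6,1)
row 5: (3,5) (6,4) (5,3) (0,2) (2,1) (4,0) (1,6)
row 6: (0,6) (3,0) (2,5) (4,3) (6,2) (1,1) (5,4)
Orthogonality requires all 49 pairs distinct.
Check by first coordinate: for each symbol s of L1, list the L2 entries in the n cells where L1 = s; they must all differ.
  L1 = 0: L2 entries (in reading order) 3, 0, 4, 1, 5, 2, 6 — all 7 distinct ✓
  L1 = 1: L2 entries (in reading order) 4, 3, 2, 5, 0, 6, 1 — all 7 distinct ✓
  L1 = 2: L2 entries (in reading order) 2, 4, 6, 0, 3, 1, 5 — all 7 distinct ✓
  L1 = 3: L2 entries (in reading order) 6, 2, 1, 3, 4, 5, 0 — all 7 distinct ✓
  L1 = 4: L2 entries (in reading order) 1, 6, 5, 4, 2, 0, 3 — all 7 distinct ✓
  L1 = 5: L2 entries (in reading order) 5, 1, 0, 2, 6, 3, 4 — all 7 distinct ✓
  L1 = 6: L2 entries (in reading order) 0, 5, 3, 6, 1, 4, 2 — all 7 distinct ✓
Every symbol of L1 meets every symbol of L2 exactly once, so all 49 pairs are distinct (49 of 49).
Conclusion: YES.

YES


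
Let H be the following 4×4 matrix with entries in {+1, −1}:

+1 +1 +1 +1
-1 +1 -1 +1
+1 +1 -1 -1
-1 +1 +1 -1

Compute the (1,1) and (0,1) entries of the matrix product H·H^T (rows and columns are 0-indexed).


Row 0 of H: [1, 1, 1, 1].
Row 1 of H: [-1, 1, -1, 1].
(H·H^T)[1][1] = Σ_j H[1][j]·H[1][j] = (-1)² + (1)² + (-1)² + (1)² = 1 + 1 + 1 + 1 = 4.
(H·H^T)[0][1] = Σ_j H[0][j]·H[1][j] = (1)·(-1) + (1)·(1) + (1)·(-1) + (1)·(1) = -1 + 1 + -1 + 1 = 0.
So rows 0 and 1 are orthogonal; the diagonal entry equals n = 4.

(1,1) entry = 4; (0,1) entry = 0.


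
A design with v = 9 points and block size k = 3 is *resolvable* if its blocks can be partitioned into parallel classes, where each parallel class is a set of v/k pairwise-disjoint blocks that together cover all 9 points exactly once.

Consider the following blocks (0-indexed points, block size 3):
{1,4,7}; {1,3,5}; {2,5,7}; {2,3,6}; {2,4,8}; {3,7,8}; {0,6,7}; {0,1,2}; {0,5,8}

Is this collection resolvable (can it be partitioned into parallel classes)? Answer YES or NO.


v = 9, block size k = 3, number of blocks = 9.
For resolvability, blocks must partition into parallel classes of size v/k = 3.
Total blocks must therefore be a multiple of 3: 9 = 3·3 + 0 ⇒ divisible ✓.
Consider block {2,5,7}. It intersects every other block in the collection, so no parallel class of size 3 can contain it.
Since every block must belong to some parallel class in a resolution, the collection cannot be partitioned into parallel classes.
Resolvable? NO.

NO


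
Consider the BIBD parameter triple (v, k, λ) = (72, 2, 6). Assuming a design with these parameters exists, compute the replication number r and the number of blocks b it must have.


Any 2-(v, k, λ) BIBD satisfies two necessary conditions:
  (i)  Each point sits in r blocks, and counting incidences through any fixed point gives r(k − 1) = λ(v − 1), so r = λ(v − 1)/(k − 1).
  (ii) Total incidences bk = vr, so b = vr/k.
Step 1: r = λ(v − 1)/(k − 1) = 6·(72 − 1)/(2 − 1) = 6·71/1 = 426/1 = 426.
Step 2: b = vr/k = 72·426/2 = 30672/2 = 15336.
Check integrality: r = 426 ∈ Z ✓, b = 15336 ∈ Z ✓.
(These identities are necessary conditions: they determine r and b for any design with these parameters, but do not by themselves prove that one exists.)

r = 426, b = 15336.


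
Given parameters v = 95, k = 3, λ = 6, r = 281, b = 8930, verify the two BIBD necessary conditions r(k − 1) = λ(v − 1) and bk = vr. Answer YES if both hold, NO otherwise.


Condition (i): r(k − 1) = 281·2 = 562; λ(v − 1) = 6·94 = 564. Match? NO.
Condition (ii): bk = 8930·3 = 26790; vr = 95·281 = 26695. Match? NO.
Both conditions hold? NO.

NO


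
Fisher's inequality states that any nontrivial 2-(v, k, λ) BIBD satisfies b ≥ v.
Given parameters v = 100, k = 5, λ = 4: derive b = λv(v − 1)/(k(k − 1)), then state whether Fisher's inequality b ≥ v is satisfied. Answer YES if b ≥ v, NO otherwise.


r = λ(v − 1)/(k − 1) = 4·99/4 = 99.
b = vr/k = 100·99/5 = 1980.
Fisher's inequality: b ≥ v ⇔ 1980 ≥ 100? YES.

YES


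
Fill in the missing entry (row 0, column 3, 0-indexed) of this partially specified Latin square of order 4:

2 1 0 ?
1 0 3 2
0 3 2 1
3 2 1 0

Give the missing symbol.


Row 0 contains symbols [0, 1, 2] — missing [3].
Column 3 contains symbols [0, 1, 2] — missing [3].
The missing symbol must appear in both missing sets; intersection = [3].
Therefore the hidden value is 3.

Missing value = 3.


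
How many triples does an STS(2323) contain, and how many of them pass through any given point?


An STS(v) is a 2-(v, 3, 1) BIBD: block size k = 3, λ = 1.
Replication: r(k − 1) = λ(v − 1) ⇒ r·2 = 2323 − 1 = 2322 ⇒ r = 1161.
Block count: bk = vr ⇒ b·3 = 2323·1161 = 2697003 ⇒ b = 899001.
(Check via b = v(v − 1)/6 = 2323·2322/6 = 5394006/6 = 899001.)

r = 1161, b = 899001.


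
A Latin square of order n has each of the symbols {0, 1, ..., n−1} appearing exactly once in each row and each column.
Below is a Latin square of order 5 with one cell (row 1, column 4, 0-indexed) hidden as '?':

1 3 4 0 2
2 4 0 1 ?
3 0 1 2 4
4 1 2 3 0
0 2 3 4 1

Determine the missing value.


Row 1 contains symbols [0, 1, 2, 4] — missing [3].
Column 4 contains symbols [0, 1, 2, 4] — missing [3].
The missing symbol must appear in both missing sets; intersection = [3].
Therefore the hidden value is 3.

Missing value = 3.


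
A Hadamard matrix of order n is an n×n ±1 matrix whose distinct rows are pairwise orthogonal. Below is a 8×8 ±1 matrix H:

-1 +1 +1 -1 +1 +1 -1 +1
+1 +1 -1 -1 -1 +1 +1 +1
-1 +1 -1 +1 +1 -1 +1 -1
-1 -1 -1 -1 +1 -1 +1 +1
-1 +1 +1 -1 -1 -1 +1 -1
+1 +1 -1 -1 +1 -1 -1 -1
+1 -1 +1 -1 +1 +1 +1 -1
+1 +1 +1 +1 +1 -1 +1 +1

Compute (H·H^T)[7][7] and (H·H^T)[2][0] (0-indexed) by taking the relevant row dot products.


Row 0 of H: [-1, 1, 1, -1, 1, 1, -1, 1].
Row 2 of H: [-1, 1, -1, 1, 1, -1, 1, -1].
Row 7 of H: [1, 1, 1, 1, 1, -1, 1, 1].
(H·H^T)[7][7] = Σ_j H[7][j]·H[7][j] = (1)² + (1)² + (1)² + (1)² + (1)² + (-1)² + (1)² + (1)² = 1 + 1 + 1 + 1 + 1 + 1 + 1 + 1 = 8.
(H·H^T)[2][0] = Σ_j H[2][j]·H[0][j] = (-1)·(-1) + (1)·(1) + (-1)·(1) + (1)·(-1) + (1)·(1) + (-1)·(1) + (1)·(-1) + (-1)·(1) = 1 + 1 + -1 + -1 + 1 + -1 + -1 + -1 = -2.
Rows 2 and 0 are not orthogonal (dot product = -2 ≠ 0), so H is not a Hadamard matrix.

(7,7) entry = 8; (2,0) entry = -2.


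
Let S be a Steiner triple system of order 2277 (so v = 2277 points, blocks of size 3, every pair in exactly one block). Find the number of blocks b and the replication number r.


An STS(v) is a 2-(v, 3, 1) BIBD: block size k = 3, λ = 1.
Replication: r(k − 1) = λ(v − 1) ⇒ r·2 = 2277 − 1 = 2276 ⇒ r = 1138.
Block count: bk = vr ⇒ b·3 = 2277·1138 = 2591226 ⇒ b = 863742.
(Check via b = v(v − 1)/6 = 2277·2276/6 = 5182452/6 = 863742.)

r = 1138, b = 863742.


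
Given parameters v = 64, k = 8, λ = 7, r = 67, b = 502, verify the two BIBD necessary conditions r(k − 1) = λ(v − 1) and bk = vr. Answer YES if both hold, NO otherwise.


Condition (i): r(k − 1) = 67·7 = 469; λ(v − 1) = 7·63 = 441. Match? NO.
Condition (ii): bk = 502·8 = 4016; vr = 64·67 = 4288. Match? NO.
Both conditions hold? NO.

NO


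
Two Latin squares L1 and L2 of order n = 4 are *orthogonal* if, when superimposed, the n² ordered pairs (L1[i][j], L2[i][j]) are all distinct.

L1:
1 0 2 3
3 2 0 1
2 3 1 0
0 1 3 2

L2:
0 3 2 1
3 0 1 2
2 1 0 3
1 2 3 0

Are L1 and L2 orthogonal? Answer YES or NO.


Form the n² = 16 superimposed pairs (L1[i][j], L2[i][j]), row by row (rows and columns indexed from 0):
row 0: (1,0) (0,3) (2,2) (3,1)
row 1: (3,3) (2,0) (0,1) (1,2)
row 2: (2,2) (3,1) (1,0) (0,3)
row 3: (0,1) (1,2) (3,3) (2,0)
Orthogonality requires all 16 pairs distinct.
But the pair (2,2) repeats: cell (0,2) has L1 = 2, L2 = 2, and cell (2,0) has L1 = 2, L2 = 2.
A repeated pair means some other pair never occurs (only 8 distinct pairs out of 16), so the squares are not orthogonal.
Conclusion: NO.

NO


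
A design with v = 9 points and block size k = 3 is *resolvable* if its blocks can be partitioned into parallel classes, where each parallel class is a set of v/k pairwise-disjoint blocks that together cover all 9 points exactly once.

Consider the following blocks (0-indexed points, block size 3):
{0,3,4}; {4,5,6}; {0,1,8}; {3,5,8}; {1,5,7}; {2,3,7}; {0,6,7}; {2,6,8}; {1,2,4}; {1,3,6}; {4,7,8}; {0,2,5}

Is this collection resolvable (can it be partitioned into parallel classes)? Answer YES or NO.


v = 9, block size k = 3, number of blocks = 12.
For resolvability, blocks must partition into parallel classes of size v/k = 3.
Total blocks must therefore be a multiple of 3: 12 = 3·4 + 0 ⇒ divisible ✓.
Greedy packing gives 4 candidate class(es). Each should be a full parallel class (size 3, covers all 9 points).
  Class 1 (3 blocks): {0,3,4}; {1,5,7}; {2,6,8}. Points covered: [0, 1, 2, 3, 4, 5, 6, 7, 8].
  Class 2 (3 blocks): {4,5,6}; {0,1,8}; {2,3,7}. Points covered: [0, 1, 2, 3, 4, 5, 6, 7, 8].
  Class 3 (3 blocks): {3,5,8}; {0,6,7}; {1,2,4}. Points covered: [0, 1, 2, 3, 4, 5, 6, 7, 8].
  Class 4 (3 blocks): {1,3,6}; {4,7,8}; {0,2,5}. Points covered: [0, 1, 2, 3, 4, 5, 6, 7, 8].
All classes full (size 3)? YES. All classes cover every point? YES.
Resolvable? YES.

YES


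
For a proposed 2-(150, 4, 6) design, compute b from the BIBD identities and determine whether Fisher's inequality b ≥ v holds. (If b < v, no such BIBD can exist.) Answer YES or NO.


r = λ(v − 1)/(k − 1) = 6·149/3 = 298.
b = vr/k = 150·298/4 = 11175.
Fisher's inequality: b ≥ v ⇔ 11175 ≥ 150? YES.

YES


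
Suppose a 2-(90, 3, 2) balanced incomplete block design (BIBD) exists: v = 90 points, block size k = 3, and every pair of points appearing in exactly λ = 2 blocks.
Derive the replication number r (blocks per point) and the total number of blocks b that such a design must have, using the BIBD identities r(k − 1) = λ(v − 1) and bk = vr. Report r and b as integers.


Any 2-(v, k, λ) BIBD satisfies two necessary conditions:
  (i)  Each point sits in r blocks, and counting incidences through any fixed point gives r(k − 1) = λ(v − 1), so r = λ(v − 1)/(k − 1).
  (ii) Total incidences bk = vr, so b = vr/k.
Step 1: r = λ(v − 1)/(k − 1) = 2·(90 − 1)/(3 − 1) = 2·89/2 = 178/2 = 89.
Step 2: b = vr/k = 90·89/3 = 8010/3 = 2670.
Check integrality: r = 89 ∈ Z ✓, b = 2670 ∈ Z ✓.
(These identities are necessary conditions: they determine r and b for any design with these parameters, but do not by themselves prove that one exists.)

r = 89, b = 2670.


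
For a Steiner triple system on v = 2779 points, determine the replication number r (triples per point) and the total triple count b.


An STS(v) is a 2-(v, 3, 1) BIBD: block size k = 3, λ = 1.
Replication: r(k − 1) = λ(v − 1) ⇒ r·2 = 2779 − 1 = 2778 ⇒ r = 1389.
Block count: bk = vr ⇒ b·3 = 2779·1389 = 3860031 ⇒ b = 1286677.

r = 1389, b = 1286677.


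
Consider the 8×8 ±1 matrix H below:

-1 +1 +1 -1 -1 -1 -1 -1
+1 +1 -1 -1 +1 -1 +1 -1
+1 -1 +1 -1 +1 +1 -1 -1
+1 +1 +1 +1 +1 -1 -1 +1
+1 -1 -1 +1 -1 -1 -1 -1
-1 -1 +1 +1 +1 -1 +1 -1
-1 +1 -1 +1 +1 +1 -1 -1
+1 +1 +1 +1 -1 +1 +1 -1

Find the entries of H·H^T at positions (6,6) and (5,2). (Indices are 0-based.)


Row 2 of H: [1, -1, 1, -1, 1, 1, -1, -1].
Row 5 of H: [-1, -1, 1, 1, 1, -1, 1, -1].
Row 6 of H: [-1, 1, -1, 1, 1, 1, -1, -1].
(H·H^T)[6][6] = Σ_j H[6][j]·H[6][j] = (-1)² + (1)² + (-1)² + (1)² + (1)² + (1)² + (-1)² + (-1)² = 1 + 1 + 1 + 1 + 1 + 1 + 1 + 1 = 8.
(H·H^T)[5][2] = Σ_j H[5][j]·H[2][j] = (-1)·(1) + (-1)·(-1) + (1)·(1) + (1)·(-1) + (1)·(1) + (-1)·(1) + (1)·(-1) + (-1)·(-1) = -1 + 1 + 1 + -1 + 1 + -1 + -1 + 1 = 0.
So rows 5 and 2 are orthogonal; the diagonal entry equals n = 8.

(6,6) entry = 8; (5,2) entry = 0.


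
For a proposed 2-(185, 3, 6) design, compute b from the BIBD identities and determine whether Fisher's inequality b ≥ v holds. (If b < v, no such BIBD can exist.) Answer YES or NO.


r = λ(v − 1)/(k − 1) = 6·184/2 = 552.
b = vr/k = 185·552/3 = 34040.
Fisher's inequality: b ≥ v ⇔ 34040 ≥ 185? YES.

YES


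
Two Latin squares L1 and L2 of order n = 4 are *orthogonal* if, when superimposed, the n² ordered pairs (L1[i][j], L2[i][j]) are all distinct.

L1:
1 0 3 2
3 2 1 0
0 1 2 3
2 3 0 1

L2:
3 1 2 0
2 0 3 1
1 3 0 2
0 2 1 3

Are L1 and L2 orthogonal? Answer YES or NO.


Form the n² = 16 superimposed pairs (L1[i][j], L2[i][j]), row by row (rows and columns indexed from 0):
row 0: (1,3) (0,1) (3,2) (2,0)
row 1: (3,2) (2,0) (1,3) (0,1)
row 2: (0,1) (1,3) (2,0) (3,2)
row 3: (2,0) (3,2) (0,1) (1,3)
Orthogonality requires all 16 pairs distinct.
But the pair (3,2) repeats: cell (0,2) has L1 = 3, L2 = 2, and cell (1,0) has L1 = 3, L2 = 2.
A repeated pair means some other pair never occurs (only 4 distinct pairs out of 16), so the squares are not orthogonal.
Conclusion: NO.

NO


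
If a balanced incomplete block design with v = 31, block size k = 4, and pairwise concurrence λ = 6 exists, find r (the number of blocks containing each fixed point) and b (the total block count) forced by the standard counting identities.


Any 2-(v, k, λ) BIBD satisfies two necessary conditions:
  (i)  Each point sits in r blocks, and counting incidences through any fixed point gives r(k − 1) = λ(v − 1), so r = λ(v − 1)/(k − 1).
  (ii) Total incidences bk = vr, so b = vr/k.
Step 1: r = λ(v − 1)/(k − 1) = 6·(31 − 1)/(4 − 1) = 6·30/3 = 180/3 = 60.
Step 2: b = vr/k = 31·60/4 = 1860/4 = 465.
Check integrality: r = 60 ∈ Z ✓, b = 465 ∈ Z ✓.
(These identities are necessary conditions: they determine r and b for any design with these parameters, but do not by themselves prove that one exists.)

r = 60, b = 465.


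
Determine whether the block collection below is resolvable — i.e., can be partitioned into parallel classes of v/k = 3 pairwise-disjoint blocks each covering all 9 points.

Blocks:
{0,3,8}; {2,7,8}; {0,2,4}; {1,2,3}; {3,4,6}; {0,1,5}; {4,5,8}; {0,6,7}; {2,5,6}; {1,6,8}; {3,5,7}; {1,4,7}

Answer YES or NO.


v = 9, block size k = 3, number of blocks = 12.
For resolvability, blocks must partition into parallel classes of size v/k = 3.
Total blocks must therefore be a multiple of 3: 12 = 3·4 + 0 ⇒ divisible ✓.
Greedy packing gives 4 candidate class(es). Each should be a full parallel class (size 3, covers all 9 points).
  Class 1 (3 blocks): {0,3,8}; {2,5,6}; {1,4,7}. Points covered: [0, 1, 2, 3, 4, 5, 6, 7, 8].
  Class 2 (3 blocks): {2,7,8}; {3,4,6}; {0,1,5}. Points covered: [0, 1, 2, 3, 4, 5, 6, 7, 8].
  Class 3 (3 blocks): {0,2,4}; {1,6,8}; {3,5,7}. Points covered: [0, 1, 2, 3, 4, 5, 6, 7, 8].
  Class 4 (3 blocks): {1,2,3}; {4,5,8}; {0,6,7}. Points covered: [0, 1, 2, 3, 4, 5, 6, 7, 8].
All classes full (size 3)? YES. All classes cover every point? YES.
Resolvable? YES.

YES


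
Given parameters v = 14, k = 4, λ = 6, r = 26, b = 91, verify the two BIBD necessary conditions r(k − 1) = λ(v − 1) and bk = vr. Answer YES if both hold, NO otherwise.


Condition (i): r(k − 1) = 26·3 = 78; λ(v − 1) = 6·13 = 78. Match? YES.
Condition (ii): bk = 91·4 = 364; vr = 14·26 = 364. Match? YES.
Both conditions hold? YES.

YES


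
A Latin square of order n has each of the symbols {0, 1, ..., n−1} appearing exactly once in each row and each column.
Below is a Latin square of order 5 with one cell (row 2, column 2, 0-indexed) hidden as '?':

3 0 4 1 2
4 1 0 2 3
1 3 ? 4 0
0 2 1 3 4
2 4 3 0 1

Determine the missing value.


Row 2 contains symbols [0, 1, 3, 4] — missing [2].
Column 2 contains symbols [0, 1, 3, 4] — missing [2].
The missing symbol must appear in both missing sets; intersection = [2].
Therefore the hidden value is 2.

Missing value = 2.


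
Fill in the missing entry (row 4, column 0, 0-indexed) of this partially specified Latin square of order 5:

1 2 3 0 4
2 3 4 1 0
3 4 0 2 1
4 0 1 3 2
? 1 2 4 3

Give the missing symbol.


Row 4 contains symbols [1, 2, 3, 4] — missing [0].
Column 0 contains symbols [1, 2, 3, 4] — missing [0].
The missing symbol must appear in both missing sets; intersection = [0].
Therefore the hidden value is 0.

Missing value = 0.


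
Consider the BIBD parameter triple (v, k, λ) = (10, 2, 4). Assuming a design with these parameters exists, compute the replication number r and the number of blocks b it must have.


Any 2-(v, k, λ) BIBD satisfies two necessary conditions:
  (i)  Each point sits in r blocks, and counting incidences through any fixed point gives r(k − 1) = λ(v − 1), so r = λ(v − 1)/(k − 1).
  (ii) Total incidences bk = vr, so b = vr/k.
Step 1: r = λ(v − 1)/(k − 1) = 4·(10 − 1)/(2 − 1) = 4·9/1 = 36/1 = 36.
Step 2: b = vr/k = 10·36/2 = 360/2 = 180.
Check integrality: r = 36 ∈ Z ✓, b = 180 ∈ Z ✓.
(These identities are necessary conditions: they determine r and b for any design with these parameters, but do not by themselves prove that one exists.)

r = 36, b = 180.


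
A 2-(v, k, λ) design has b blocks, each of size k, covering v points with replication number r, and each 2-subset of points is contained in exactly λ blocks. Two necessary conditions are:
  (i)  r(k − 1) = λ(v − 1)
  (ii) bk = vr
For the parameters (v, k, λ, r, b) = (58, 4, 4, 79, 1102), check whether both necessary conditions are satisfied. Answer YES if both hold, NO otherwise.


Condition (i): r(k − 1) = 79·3 = 237; λ(v − 1) = 4·57 = 228. Match? NO.
Condition (ii): bk = 1102·4 = 4408; vr = 58·79 = 4582. Match? NO.
Both conditions hold? NO.

NO


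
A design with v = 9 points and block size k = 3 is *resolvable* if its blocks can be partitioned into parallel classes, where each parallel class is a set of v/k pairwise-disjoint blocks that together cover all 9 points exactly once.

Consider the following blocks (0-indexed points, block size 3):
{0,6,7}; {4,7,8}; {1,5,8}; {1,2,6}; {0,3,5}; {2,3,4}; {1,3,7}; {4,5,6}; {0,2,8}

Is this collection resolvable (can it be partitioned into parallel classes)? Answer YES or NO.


v = 9, block size k = 3, number of blocks = 9.
For resolvability, blocks must partition into parallel classes of size v/k = 3.
Total blocks must therefore be a multiple of 3: 9 = 3·3 + 0 ⇒ divisible ✓.
Greedy packing gives 3 candidate class(es). Each should be a full parallel class (size 3, covers all 9 points).
  Class 1 (3 blocks): {0,6,7}; {1,5,8}; {2,3,4}. Points covered: [0, 1, 2, 3, 4, 5, 6, 7, 8].
  Class 2 (3 blocks): {4,7,8}; {1,2,6}; {0,3,5}. Points covered: [0, 1, 2, 3, 4, 5, 6, 7, 8].
  Class 3 (3 blocks): {1,3,7}; {4,5,6}; {0,2,8}. Points covered: [0, 1, 2, 3, 4, 5, 6, 7, 8].
All classes full (size 3)? YES. All classes cover every point? YES.
Resolvable? YES.

YES


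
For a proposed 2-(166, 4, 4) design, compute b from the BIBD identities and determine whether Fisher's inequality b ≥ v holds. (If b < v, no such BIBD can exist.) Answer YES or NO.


b = λv(v − 1)/(k(k − 1)) = 4·166·165/(4·3) = 109560/12 = 9130.
Compare with v = 166: b ≥ v, so Fisher's inequality holds.

YES


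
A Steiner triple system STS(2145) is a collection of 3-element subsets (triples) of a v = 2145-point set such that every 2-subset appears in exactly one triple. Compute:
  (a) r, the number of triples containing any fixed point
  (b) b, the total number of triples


An STS(v) is a 2-(v, 3, 1) BIBD: block size k = 3, λ = 1.
Replication: r(k − 1) = λ(v − 1) ⇒ r·2 = 2145 − 1 = 2144 ⇒ r = 1072.
Block count: bk = vr ⇒ b·3 = 2145·1072 = 2299440 ⇒ b = 766480.

r = 1072, b = 766480.


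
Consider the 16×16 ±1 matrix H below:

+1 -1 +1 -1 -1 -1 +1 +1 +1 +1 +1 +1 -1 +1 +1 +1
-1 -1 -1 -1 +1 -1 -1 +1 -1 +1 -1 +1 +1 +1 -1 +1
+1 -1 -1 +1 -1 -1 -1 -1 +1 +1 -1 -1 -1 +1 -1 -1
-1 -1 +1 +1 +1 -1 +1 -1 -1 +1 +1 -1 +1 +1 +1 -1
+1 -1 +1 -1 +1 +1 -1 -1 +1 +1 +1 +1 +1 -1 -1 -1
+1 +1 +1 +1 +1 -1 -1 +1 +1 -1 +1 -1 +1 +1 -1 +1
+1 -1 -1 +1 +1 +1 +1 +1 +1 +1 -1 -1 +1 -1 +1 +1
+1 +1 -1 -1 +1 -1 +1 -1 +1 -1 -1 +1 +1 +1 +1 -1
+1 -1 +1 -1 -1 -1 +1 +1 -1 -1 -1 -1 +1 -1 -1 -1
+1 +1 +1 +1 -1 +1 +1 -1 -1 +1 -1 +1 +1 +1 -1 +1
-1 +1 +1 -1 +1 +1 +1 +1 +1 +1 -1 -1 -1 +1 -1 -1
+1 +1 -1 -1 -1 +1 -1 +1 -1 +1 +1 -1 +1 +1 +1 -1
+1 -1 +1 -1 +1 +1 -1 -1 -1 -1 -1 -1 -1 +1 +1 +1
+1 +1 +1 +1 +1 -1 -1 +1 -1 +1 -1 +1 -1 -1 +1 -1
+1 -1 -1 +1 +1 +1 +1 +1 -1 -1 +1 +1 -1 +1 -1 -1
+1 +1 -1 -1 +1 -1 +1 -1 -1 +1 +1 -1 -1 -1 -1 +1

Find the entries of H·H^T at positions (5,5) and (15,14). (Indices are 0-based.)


Row 5 of H: [1, 1, 1, 1, 1, -1, -1, 1, 1, -1, 1, -1, 1, 1, -1, 1].
Row 14 of H: [1, -1, -1, 1, 1, 1, 1, 1, -1, -1, 1, 1, -1, 1, -1, -1].
Row 15 of H: [1, 1, -1, -1, 1, -1, 1, -1, -1, 1, 1, -1, -1, -1, -1, 1].
(H·H^T)[5][5] = Σ_j H[5][j]·H[5][j] = (1)² + (1)² + (1)² + (1)² + (1)² + (-1)² + (-1)² + (1)² + (1)² + (-1)² + (1)² + (-1)² + (1)² + (1)² + (-1)² + (1)² = 1 + 1 + 1 + 1 + 1 + 1 + 1 + 1 + 1 + 1 + 1 + 1 + 1 + 1 + 1 + 1 = 16.
(H·H^T)[15][14] = Σ_j H[15][j]·H[14][j] = (1)·(1) + (1)·(-1) + (-1)·(-1) + (-1)·(1) + (1)·(1) + (-1)·(1) + (1)·(1) + (-1)·(1) + (-1)·(-1) + (1)·(-1) + (1)·(1) + (-1)·(1) + (-1)·(-1) + (-1)·(1) + (-1)·(-1) + (1)·(-1) = 1 + -1 + 1 + -1 + 1 + -1 + 1 + -1 + 1 + -1 + 1 + -1 + 1 + -1 + 1 + -1 = 0.
So rows 15 and 14 are orthogonal; the diagonal entry equals n = 16.

(5,5) entry = 16; (15,14) entry = 0.


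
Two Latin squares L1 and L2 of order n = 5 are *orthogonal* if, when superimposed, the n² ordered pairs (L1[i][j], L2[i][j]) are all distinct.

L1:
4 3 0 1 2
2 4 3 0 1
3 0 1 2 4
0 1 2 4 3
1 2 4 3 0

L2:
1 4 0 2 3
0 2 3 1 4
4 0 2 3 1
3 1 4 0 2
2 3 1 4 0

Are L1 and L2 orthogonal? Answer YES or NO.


Form the n² = 25 superimposed pairs (L1[i][j], L2[i][j]), row by row (rows and columns indexed from 0):
row 0: (4,1) (3,4) (0,0) (1,2) (2,3)
row 1: (2,0) (4,2) (3,3) (0,1) (1,4)
row 2: (3,4) (0,0) (1,2) (2,3) (4,1)
row 3: (0,3) (1,1) (2,4) (4,0) (3,2)
row 4: (1,2) (2,3) (4,1) (3,4) (0,0)
Orthogonality requires all 25 pairs distinct.
But the pair (3,4) repeats: cell (0,1) has L1 = 3, L2 = 4, and cell (2,0) has L1 = 3, L2 = 4.
A repeated pair means some other pair never occurs (only 15 distinct pairs out of 25), so the squares are not orthogonal.
Conclusion: NO.

NO


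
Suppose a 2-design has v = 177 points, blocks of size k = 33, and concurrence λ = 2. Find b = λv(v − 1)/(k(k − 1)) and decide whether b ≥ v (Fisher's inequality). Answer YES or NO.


r = λ(v − 1)/(k − 1) = 2·176/32 = 11.
b = vr/k = 177·11/33 = 59.
Fisher's inequality: b ≥ v ⇔ 59 ≥ 177? NO.

NO


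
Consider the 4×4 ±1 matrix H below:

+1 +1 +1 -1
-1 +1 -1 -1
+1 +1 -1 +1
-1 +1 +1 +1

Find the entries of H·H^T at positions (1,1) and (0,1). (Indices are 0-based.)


Row 0 of H: [1, 1, 1, -1].
Row 1 of H: [-1, 1, -1, -1].
(H·H^T)[1][1] = Σ_j H[1][j]·H[1][j] = (-1)² + (1)² + (-1)² + (-1)² = 1 + 1 + 1 + 1 = 4.
(H·H^T)[0][1] = Σ_j H[0][j]·H[1][j] = (1)·(-1) + (1)·(1) + (1)·(-1) + (-1)·(-1) = -1 + 1 + -1 + 1 = 0.
So rows 0 and 1 are orthogonal; the diagonal entry equals n = 4.

(1,1) entry = 4; (0,1) entry = 0.


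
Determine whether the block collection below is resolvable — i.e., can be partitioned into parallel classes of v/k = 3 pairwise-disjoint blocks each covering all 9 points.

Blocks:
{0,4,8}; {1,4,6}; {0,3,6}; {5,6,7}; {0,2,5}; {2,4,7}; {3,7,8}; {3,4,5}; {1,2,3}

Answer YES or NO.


v = 9, block size k = 3, number of blocks = 9.
For resolvability, blocks must partition into parallel classes of size v/k = 3.
Total blocks must therefore be a multiple of 3: 9 = 3·3 + 0 ⇒ divisible ✓.
Consider block {0,3,6}. The only other block(s) in the collection disjoint from it are {2,4,7} — just 1 block(s). Any parallel class containing {0,3,6} would need 2 other blocks each disjoint from it, so no parallel class of size 3 can contain {0,3,6}.
Since every block must belong to some parallel class in a resolution, the collection cannot be partitioned into parallel classes.
Resolvable? NO.

NO


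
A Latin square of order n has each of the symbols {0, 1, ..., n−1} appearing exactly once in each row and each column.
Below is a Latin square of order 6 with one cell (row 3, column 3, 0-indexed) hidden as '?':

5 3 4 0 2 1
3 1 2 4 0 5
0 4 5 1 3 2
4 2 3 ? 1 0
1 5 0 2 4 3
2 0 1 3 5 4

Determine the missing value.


Row 3 contains symbols [0, 1, 2, 3, 4] — missing [5].
Column 3 contains symbols [0, 1, 2, 3, 4] — missing [5].
The missing symbol must appear in both missing sets; intersection = [5].
Therefore the hidden value is 5.

Missing value = 5.


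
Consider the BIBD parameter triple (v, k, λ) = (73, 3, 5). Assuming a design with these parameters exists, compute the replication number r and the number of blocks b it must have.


Any 2-(v, k, λ) BIBD satisfies two necessary conditions:
  (i)  Each point sits in r blocks, and counting incidences through any fixed point gives r(k − 1) = λ(v − 1), so r = λ(v − 1)/(k − 1).
  (ii) Total incidences bk = vr, so b = vr/k.
Step 1: r = λ(v − 1)/(k − 1) = 5·(73 − 1)/(3 − 1) = 5·72/2 = 360/2 = 180.
Step 2: b = vr/k = 73·180/3 = 13140/3 = 4380.
Check integrality: r = 180 ∈ Z ✓, b = 4380 ∈ Z ✓.
(These identities are necessary conditions: they determine r and b for any design with these parameters, but do not by themselves prove that one exists.)

r = 180, b = 4380.


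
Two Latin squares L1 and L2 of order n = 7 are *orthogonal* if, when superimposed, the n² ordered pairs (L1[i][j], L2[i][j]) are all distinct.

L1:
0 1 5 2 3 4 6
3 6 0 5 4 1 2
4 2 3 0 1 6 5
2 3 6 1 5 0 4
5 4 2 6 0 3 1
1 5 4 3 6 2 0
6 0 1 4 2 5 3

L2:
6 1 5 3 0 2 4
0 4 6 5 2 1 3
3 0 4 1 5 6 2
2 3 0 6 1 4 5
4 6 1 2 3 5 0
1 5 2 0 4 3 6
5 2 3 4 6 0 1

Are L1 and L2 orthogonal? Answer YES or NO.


Form the n² = 49 superimposed pairs (L1[i][j], L2[i][j]), row by row (rows and columns indexed from 0):
row 0: (0,6) (1,1) (5,5) (2,3) (3,0) (4,2) (6,4)
row 1: (3,0) (6,4) (0,6) (5,5) (4,2) (1,1) (2,3)
row 2: (4,3) (2,0) (3,4) (0,1) (1,5) (6,6) (5,2)
row 3: (2,2) (3,3) (6,0) (1,6) (5,1) (0,4) (4,5)
row 4: (5,4) (4,6) (2,1) (6,2) (0,3) (3,5) (1,0)
row 5: (1,1) (5,5) (4,2) (3,0) (6,4) (2,3) (0,6)
row 6: (6,5) (0,2) (1,3) (4,4) (2,6) (5,0) (3,1)
Orthogonality requires all 49 pairs distinct.
But the pair (3,0) repeats: cell (0,4) has L1 = 3, L2 = 0, and cell (1,0) has L1 = 3, L2 = 0.
A repeated pair means some other pair never occurs (only 35 distinct pairs out of 49), so the squares are not orthogonal.
Conclusion: NO.

NO


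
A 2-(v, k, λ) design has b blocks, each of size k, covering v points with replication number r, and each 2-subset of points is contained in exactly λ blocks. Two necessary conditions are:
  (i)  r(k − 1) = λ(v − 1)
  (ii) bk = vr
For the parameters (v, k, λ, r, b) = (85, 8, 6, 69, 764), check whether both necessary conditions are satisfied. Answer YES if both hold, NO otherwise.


Condition (i): r(k − 1) = 69·7 = 483; λ(v − 1) = 6·84 = 504. Match? NO.
Condition (ii): bk = 764·8 = 6112; vr = 85·69 = 5865. Match? NO.
Both conditions hold? NO.

NO


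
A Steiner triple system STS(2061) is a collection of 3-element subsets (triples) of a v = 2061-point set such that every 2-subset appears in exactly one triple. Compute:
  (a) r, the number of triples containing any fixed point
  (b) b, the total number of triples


An STS(v) is a 2-(v, 3, 1) BIBD: block size k = 3, λ = 1.
Replication: r(k − 1) = λ(v − 1) ⇒ r·2 = 2061 − 1 = 2060 ⇒ r = 1030.
Block count: bk = vr ⇒ b·3 = 2061·1030 = 2122830 ⇒ b = 707610.
(Check via b = v(v − 1)/6 = 2061·2060/6 = 4245660/6 = 707610.)

r = 1030, b = 707610.


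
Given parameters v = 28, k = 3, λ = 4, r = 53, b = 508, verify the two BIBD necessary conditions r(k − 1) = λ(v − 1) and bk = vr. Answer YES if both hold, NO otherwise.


Condition (i): r(k − 1) = 53·2 = 106; λ(v − 1) = 4·27 = 108. Match? NO.
Condition (ii): bk = 508·3 = 1524; vr = 28·53 = 1484. Match? NO.
Both conditions hold? NO.

NO


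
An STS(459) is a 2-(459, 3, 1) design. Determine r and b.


An STS(v) is a 2-(v, 3, 1) BIBD: block size k = 3, λ = 1.
Replication: r(k − 1) = λ(v − 1) ⇒ r·2 = 459 − 1 = 458 ⇒ r = 229.
Block count: bk = vr ⇒ b·3 = 459·229 = 105111 ⇒ b = 35037.

r = 229, b = 35037.


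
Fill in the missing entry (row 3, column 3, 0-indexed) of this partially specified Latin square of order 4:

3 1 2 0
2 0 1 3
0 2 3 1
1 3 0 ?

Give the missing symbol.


Row 3 contains symbols [0, 1, 3] — missing [2].
Column 3 contains symbols [0, 1, 3] — missing [2].
The missing symbol must appear in both missing sets; intersection = [2].
Therefore the hidden value is 2.

Missing value = 2.


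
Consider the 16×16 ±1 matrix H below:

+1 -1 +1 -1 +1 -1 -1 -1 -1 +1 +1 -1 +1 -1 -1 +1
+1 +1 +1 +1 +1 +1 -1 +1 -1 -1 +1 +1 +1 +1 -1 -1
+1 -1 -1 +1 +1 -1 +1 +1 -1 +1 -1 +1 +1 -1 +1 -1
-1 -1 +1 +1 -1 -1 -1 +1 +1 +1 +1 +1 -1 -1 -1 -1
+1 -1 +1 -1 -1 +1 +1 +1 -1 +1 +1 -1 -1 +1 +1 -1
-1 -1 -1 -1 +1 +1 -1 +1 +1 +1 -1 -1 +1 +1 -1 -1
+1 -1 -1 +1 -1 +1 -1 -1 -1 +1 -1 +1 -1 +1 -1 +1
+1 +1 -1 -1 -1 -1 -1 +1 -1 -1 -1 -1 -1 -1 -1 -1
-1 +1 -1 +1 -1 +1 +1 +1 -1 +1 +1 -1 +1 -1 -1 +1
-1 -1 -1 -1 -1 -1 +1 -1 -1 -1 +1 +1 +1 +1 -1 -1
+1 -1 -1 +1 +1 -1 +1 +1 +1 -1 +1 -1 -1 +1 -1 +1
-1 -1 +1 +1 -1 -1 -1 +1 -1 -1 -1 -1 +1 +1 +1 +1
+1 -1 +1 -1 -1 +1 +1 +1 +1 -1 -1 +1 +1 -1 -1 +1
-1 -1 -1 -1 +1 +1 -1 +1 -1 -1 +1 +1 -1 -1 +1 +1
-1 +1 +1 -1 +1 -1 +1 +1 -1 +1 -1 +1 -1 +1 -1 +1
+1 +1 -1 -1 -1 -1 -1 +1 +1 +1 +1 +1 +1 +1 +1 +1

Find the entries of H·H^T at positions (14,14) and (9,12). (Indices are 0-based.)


Row 9 of H: [-1, -1, -1, -1, -1, -1, 1, -1, -1, -1, 1, 1, 1, 1, -1, -1].
Row 12 of H: [1, -1, 1, -1, -1, 1, 1, 1, 1, -1, -1, 1, 1, -1, -1, 1].
Row 14 of H: [-1, 1, 1, -1, 1, -1, 1, 1, -1, 1, -1, 1, -1, 1, -1, 1].
(H·H^T)[14][14] = Σ_j H[14][j]·H[14][j] = (-1)² + (1)² + (1)² + (-1)² + (1)² + (-1)² + (1)² + (1)² + (-1)² + (1)² + (-1)² + (1)² + (-1)² + (1)² + (-1)² + (1)² = 1 + 1 + 1 + 1 + 1 + 1 + 1 + 1 + 1 + 1 + 1 + 1 + 1 + 1 + 1 + 1 = 16.
(H·H^T)[9][12] = Σ_j H[9][j]·H[12][j] = (-1)·(1) + (-1)·(-1) + (-1)·(1) + (-1)·(-1) + (-1)·(-1) + (-1)·(1) + (1)·(1) + (-1)·(1) + (-1)·(1) + (-1)·(-1) + (1)·(-1) + (1)·(1) + (1)·(1) + (1)·(-1) + (-1)·(-1) + (-1)·(1) = -1 + 1 + -1 + 1 + 1 + -1 + 1 + -1 + -1 + 1 + -1 + 1 + 1 + -1 + 1 + -1 = 0.
So rows 9 and 12 are orthogonal; the diagonal entry equals n = 16.

(14,14) entry = 16; (9,12) entry = 0.


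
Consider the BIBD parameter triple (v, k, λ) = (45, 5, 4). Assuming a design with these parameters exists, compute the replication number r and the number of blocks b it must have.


Any 2-(v, k, λ) BIBD satisfies two necessary conditions:
  (i)  Each point sits in r blocks, and counting incidences through any fixed point gives r(k − 1) = λ(v − 1), so r = λ(v − 1)/(k − 1).
  (ii) Total incidences bk = vr, so b = vr/k.
Step 1: r = λ(v − 1)/(k − 1) = 4·(45 − 1)/(5 − 1) = 4·44/4 = 176/4 = 44.
Step 2: b = vr/k = 45·44/5 = 1980/5 = 396.
Check integrality: r = 44 ∈ Z ✓, b = 396 ∈ Z ✓.
(These identities are necessary conditions: they determine r and b for any design with these parameters, but do not by themselves prove that one exists.)

r = 44, b = 396.
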